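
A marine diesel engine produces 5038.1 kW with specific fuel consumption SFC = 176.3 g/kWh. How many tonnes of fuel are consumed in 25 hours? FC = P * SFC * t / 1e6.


Formula: FC (tonnes) = P * SFC * t / 1,000,000
Step 1 — P * SFC * t = 5038.1 * 176.3 * 25 = 22205425.75 g
Step 2 — FC (tonnes) = 22205425.75 / 1,000,000 ≈ 22.205 tonnes (5 s.f.)

22.205 tonnes


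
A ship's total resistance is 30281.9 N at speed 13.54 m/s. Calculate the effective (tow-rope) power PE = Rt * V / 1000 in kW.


Formula: PE = Rt * V / 1000 (kW)
Step 1 — PE (W) = 30281.9 * 13.54 = 410016.926 W
Step 2 — PE (kW) = 410016.926 / 1000 ≈ 410.02 kW (5 s.f.)

410.02 kW


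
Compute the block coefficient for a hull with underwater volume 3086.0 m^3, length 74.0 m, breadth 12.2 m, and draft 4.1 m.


Formula: Cb = V / (L * B * T)
Step 1 — L * B * T = 74.0 * 12.2 * 4.1 = 3701.48 m^3
Step 2 — Cb = 3086.0 / 3701.48 ≈ 0.83372 (5 s.f.)

0.83372


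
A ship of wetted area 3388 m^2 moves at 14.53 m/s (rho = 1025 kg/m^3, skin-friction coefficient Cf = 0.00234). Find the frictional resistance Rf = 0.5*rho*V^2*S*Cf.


Formula: Rf = 0.5 * rho * V^2 * S * Cf
Step 1 — V^2 = 14.53^2 = 211.1209
Step 2 — 0.5 * rho * V^2 = 0.5 * 1025 * 211.1209 = 108199.46125
Step 3 — Rf = 108199.46125 * 3388 * 0.00234 ≈ 857800 N (5 s.f.)

857800 N


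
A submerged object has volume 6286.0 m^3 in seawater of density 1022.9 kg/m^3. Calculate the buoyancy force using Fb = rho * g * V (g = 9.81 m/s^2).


Formula: Fb = rho * g * V
Substituting: Fb = 1022.9 * 9.81 * 6286.0
Intermediate: 1022.9 * 9.81 = 10034.649
Result: Fb = 10034.649 * 6286.0 ≈ 63078000 N (5 s.f.)

63078000 N


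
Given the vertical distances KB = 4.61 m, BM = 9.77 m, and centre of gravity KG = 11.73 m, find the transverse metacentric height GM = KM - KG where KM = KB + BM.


Formula: GM = KB + BM - KG
Step 1 — KM = KB + BM = 4.61 + 9.77 = 14.38 m
Step 2 — GM = KM - KG = 14.38 - 11.73 = 2.65 m

2.65 m


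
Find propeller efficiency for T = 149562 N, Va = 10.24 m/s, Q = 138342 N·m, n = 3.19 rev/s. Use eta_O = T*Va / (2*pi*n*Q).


Formula: eta = T * Va / (2 * pi * n * Q)
Step 1 — numerator = T * Va = 149562 * 10.24 = 1531514.88
Step 2 — 2 * pi * n = 2 * pi * 3.19 = 20.043361
Step 3 — denominator = 20.043361 * 138342 = 2772838.65
Step 4 — eta = 1531514.88 / 2772838.65 ≈ 0.55233 (5 s.f.)

0.55233


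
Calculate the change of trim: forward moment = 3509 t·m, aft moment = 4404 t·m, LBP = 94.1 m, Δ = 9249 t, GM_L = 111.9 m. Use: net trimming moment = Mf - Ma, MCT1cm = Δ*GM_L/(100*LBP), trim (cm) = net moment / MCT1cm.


Formula: net trimming moment = Mf - Ma; MCT1cm = Δ*GM_L/(100*LBP); trim = net moment / MCT1cm
Step 1 — net trimming moment = 3509 - 4404 = -895 t·m
Step 2 — MCT1cm = 9249 * 111.9 / (100 * 94.1) = 109.9855 t·m/cm
Step 3 — trim = -895 / 109.9855 ≈ -8.1374 cm (5 s.f.)

-8.1374 cm


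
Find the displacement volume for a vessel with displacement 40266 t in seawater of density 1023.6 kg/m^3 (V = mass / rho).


Formula: V = mass / rho
Step 1 — convert tonnes to kg: 40266 t * 1000 = 40266000 kg
Step 2 — V = 40266000 / 1023.6 ≈ 39338 m^3 (5 s.f.)

39338 m^3


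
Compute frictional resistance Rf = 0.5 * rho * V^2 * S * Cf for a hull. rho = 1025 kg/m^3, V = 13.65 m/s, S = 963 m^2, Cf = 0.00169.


Formula: Rf = 0.5 * rho * V^2 * S * Cf
Step 1 — V^2 = 13.65^2 = 186.3225
Step 2 — 0.5 * rho * V^2 = 0.5 * 1025 * 186.3225 = 95490.28125
Step 3 — Rf = 95490.28125 * 963 * 0.00169 ≈ 155410 N (5 s.f.)

155410 N


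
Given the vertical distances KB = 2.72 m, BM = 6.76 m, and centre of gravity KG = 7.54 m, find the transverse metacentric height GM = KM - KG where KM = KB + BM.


Formula: GM = KB + BM - KG
Step 1 — KM = KB + BM = 2.72 + 6.76 = 9.48 m
Step 2 — GM = KM - KG = 9.48 - 7.54 = 1.94 m

1.94 m


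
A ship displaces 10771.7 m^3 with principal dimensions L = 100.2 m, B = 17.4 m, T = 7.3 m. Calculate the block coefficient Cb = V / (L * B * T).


Formula: Cb = V / (L * B * T)
Step 1 — L * B * T = 100.2 * 17.4 * 7.3 = 12727.404 m^3
Step 2 — Cb = 10771.7 / 12727.404 ≈ 0.84634 (5 s.f.)

0.84634


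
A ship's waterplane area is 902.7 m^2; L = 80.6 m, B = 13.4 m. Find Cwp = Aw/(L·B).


Formula: Cwp = Aw / (L * B)
Step 1 — L * B = 80.6 * 13.4 = 1080.04 m^2
Step 2 — Cwp = 902.7 / 1080.04 ≈ 0.83580 (5 s.f.)

0.83580


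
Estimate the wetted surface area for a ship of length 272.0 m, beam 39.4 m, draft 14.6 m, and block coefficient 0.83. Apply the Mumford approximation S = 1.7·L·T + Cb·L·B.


Formula: S = 1.7*L*T + V/T with V = Cb*L*B*T, i.e. S = L * (1.7*T + Cb*B)
Step 1 — 1.7*T = 1.7 * 14.6 = 24.82 m
Step 2 — Cb*B = 0.83 * 39.4 = 32.702 m
Step 3 — 1.7*T + Cb*B = 24.82 + 32.702 = 57.522 m
Step 4 — S = 272.0 * 57.522 ≈ 15646 m^2 (5 s.f.)

15646 m^2


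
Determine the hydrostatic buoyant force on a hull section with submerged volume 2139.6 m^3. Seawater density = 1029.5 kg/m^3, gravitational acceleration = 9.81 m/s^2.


Formula: Fb = rho * g * V
Substituting: Fb = 1029.5 * 9.81 * 2139.6
Intermediate: 1029.5 * 9.81 = 10099.395
Result: Fb = 10099.395 * 2139.6 ≈ 21609000 N (5 s.f.)

21609000 N


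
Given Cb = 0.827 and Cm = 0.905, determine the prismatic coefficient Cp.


Formula: Cp = Cb / Cm
Substituting: Cp = 0.827 / 0.905
Result: Cp ≈ 0.91381 (5 s.f.)

0.91381


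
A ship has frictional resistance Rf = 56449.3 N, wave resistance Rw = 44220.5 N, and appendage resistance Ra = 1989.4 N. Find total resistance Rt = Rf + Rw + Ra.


Formula: Rt = Rf + Rw + Ra
Substituting: Rt = 56449.3 + 44220.5 + 1989.4
Result: Rt = 102659.2 N

102659.2 N


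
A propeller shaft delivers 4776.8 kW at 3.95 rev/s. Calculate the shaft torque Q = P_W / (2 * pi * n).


Formula: Q = P_W / (2 * pi * n)
Step 1 — P_W = 4776.8 kW * 1000 = 4776800.0 W
Step 2 — 2 * pi * n = 2 * pi * 3.95 = 24.818582
Step 3 — Q = 4776800.0 / 24.818582 ≈ 192470 N·m (5 s.f.)

192470 N·m


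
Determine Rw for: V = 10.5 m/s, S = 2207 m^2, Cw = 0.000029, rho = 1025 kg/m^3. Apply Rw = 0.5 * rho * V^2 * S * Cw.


Formula: Rw = 0.5 * rho * V^2 * S * Cw
Step 1 — V^2 = 10.5^2 = 110.25
Step 2 — 0.5 * rho * V^2 = 0.5 * 1025 * 110.25 = 56503.125
Step 3 — Rw = 56503.125 * 2207 * 0.000029 ≈ 3616.4 N (5 s.f.)

3616.4 N


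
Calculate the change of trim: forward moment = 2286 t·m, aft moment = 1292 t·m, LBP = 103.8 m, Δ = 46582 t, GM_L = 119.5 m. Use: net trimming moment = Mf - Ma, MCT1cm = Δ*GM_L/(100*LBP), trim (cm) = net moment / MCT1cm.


Formula: net trimming moment = Mf - Ma; MCT1cm = Δ*GM_L/(100*LBP); trim = net moment / MCT1cm
Step 1 — net trimming moment = 2286 - 1292 = 994 t·m
Step 2 — MCT1cm = 46582 * 119.5 / (100 * 103.8) = 536.2764 t·m/cm
Step 3 — trim = 994 / 536.2764 ≈ 1.8535 cm (5 s.f.)

1.8535 cm


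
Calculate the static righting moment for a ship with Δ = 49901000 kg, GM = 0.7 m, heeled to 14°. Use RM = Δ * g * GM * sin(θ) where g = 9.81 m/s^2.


Formula: GZ = GM * sin(theta); RM = disp * g * GZ
Step 1 — GZ = 0.7 * sin(14°) = 0.7 * 0.241922 = 0.169345 m
Step 2 — RM = 49901000 * 9.81 * 0.169345 ≈ 82899000 N·m (5 s.f.)

82899000 N·m


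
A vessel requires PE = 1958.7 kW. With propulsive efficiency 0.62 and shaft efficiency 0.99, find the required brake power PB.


Formula: PB = PE / (eta_D * eta_S)
Step 1 — combined efficiency = eta_D * eta_S = 0.62 * 0.99 = 0.6138
Step 2 — PB = 1958.7 / 0.6138 ≈ 3191.1 kW (5 s.f.)

3191.1 kW


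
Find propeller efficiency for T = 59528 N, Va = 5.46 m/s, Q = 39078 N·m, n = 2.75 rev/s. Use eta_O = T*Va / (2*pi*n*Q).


Formula: eta = T * Va / (2 * pi * n * Q)
Step 1 — numerator = T * Va = 59528 * 5.46 = 325022.88
Step 2 — 2 * pi * n = 2 * pi * 2.75 = 17.27876
Step 3 — denominator = 17.27876 * 39078 = 675219.38
Step 4 — eta = 325022.88 / 675219.38 ≈ 0.48136 (5 s.f.)

0.48136


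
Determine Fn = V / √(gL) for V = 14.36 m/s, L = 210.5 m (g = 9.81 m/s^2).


Formula: Fn = V / sqrt(g * L)
Step 1 — g * L = 9.81 * 210.5 = 2065.005
Step 2 — sqrt(g * L) = sqrt(2065.005) = 45.442326
Step 3 — Fn = 14.36 / 45.442326 ≈ 0.31600 (5 s.f.)

0.31600


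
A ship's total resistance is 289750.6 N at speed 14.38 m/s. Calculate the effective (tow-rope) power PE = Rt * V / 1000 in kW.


Formula: PE = Rt * V / 1000 (kW)
Step 1 — PE (W) = 289750.6 * 14.38 = 4166613.628 W
Step 2 — PE (kW) = 4166613.628 / 1000 ≈ 4166.6 kW (5 s.f.)

4166.6 kW


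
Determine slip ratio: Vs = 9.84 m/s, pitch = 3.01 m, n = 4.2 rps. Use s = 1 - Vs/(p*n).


Formula: s = 1 - Vs / (p * n)
Step 1 — p * n = 3.01 * 4.2 = 12.642
Step 2 — Vs / (p*n) = 9.84 / 12.642 = 0.778358 (6 d.p.)
Step 3 — s = 1 - 0.778358 = 0.221642

0.221642


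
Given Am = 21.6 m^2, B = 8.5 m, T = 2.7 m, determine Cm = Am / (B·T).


Formula: Cm = Am / (B * T)
Step 1 — B * T = 8.5 * 2.7 = 22.95 m^2
Step 2 — Cm = 21.6 / 22.95 ≈ 0.94118 (5 s.f.)

0.94118


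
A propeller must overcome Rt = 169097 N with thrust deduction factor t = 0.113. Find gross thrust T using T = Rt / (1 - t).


Formula: T = Rt / (1 - t)
Step 1 — (1 - t) = 1 - 0.113 = 0.887
Step 2 — T = 169097 / 0.887 ≈ 190640 N (5 s.f.)

190640 N


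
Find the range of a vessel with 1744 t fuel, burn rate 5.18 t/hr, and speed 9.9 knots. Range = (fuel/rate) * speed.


Formula: endurance = fuel / rate; range = endurance * speed
Step 1 — endurance = 1744 / 5.18 = 336.6795 hours
Step 2 — range = 336.6795 * 9.9 ≈ 3333.1 nautical miles (5 s.f.)

3333.1 NM


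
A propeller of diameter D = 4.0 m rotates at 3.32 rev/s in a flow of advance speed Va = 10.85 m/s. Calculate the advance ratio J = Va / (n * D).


Formula: J = Va / (n * D)
Step 1 — n * D = 3.32 * 4.0 = 13.28
Step 2 — J = 10.85 / 13.28 ≈ 0.81702 (5 s.f.)

0.81702


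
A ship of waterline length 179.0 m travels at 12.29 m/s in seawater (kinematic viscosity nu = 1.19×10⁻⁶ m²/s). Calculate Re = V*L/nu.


Formula: Re = V * L / nu
Step 1 — V * L = 12.29 * 179.0 = 2199.91 m^2/s
Step 2 — Re = 2199.91 / 1.19e-6 = 1.85e+09

1.85e+09


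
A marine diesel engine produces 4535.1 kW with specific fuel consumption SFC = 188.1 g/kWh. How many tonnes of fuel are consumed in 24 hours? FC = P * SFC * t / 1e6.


Formula: FC (tonnes) = P * SFC * t / 1,000,000
Step 1 — P * SFC * t = 4535.1 * 188.1 * 24 = 20473255.44 g
Step 2 — FC (tonnes) = 20473255.44 / 1,000,000 ≈ 20.473 tonnes (5 s.f.)

20.473 tonnes


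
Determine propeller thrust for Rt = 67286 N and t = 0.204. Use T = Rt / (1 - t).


Formula: T = Rt / (1 - t)
Step 1 — (1 - t) = 1 - 0.204 = 0.796
Step 2 — T = 67286 / 0.796 ≈ 84530 N (5 s.f.)

84530 N


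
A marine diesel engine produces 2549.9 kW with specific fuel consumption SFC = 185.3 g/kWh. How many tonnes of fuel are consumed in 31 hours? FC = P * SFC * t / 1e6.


Formula: FC (tonnes) = P * SFC * t / 1,000,000
Step 1 — P * SFC * t = 2549.9 * 185.3 * 31 = 14647390.57 g
Step 2 — FC (tonnes) = 14647390.57 / 1,000,000 ≈ 14.647 tonnes (5 s.f.)

14.647 tonnes


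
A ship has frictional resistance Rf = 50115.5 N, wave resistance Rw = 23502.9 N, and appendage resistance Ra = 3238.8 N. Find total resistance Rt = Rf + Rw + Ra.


Formula: Rt = Rf + Rw + Ra
Substituting: Rt = 50115.5 + 23502.9 + 3238.8
Result: Rt = 76857.2 N

76857.2 N


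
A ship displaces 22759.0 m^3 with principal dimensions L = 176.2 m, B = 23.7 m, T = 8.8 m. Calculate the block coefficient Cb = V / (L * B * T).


Formula: Cb = V / (L * B * T)
Step 1 — L * B * T = 176.2 * 23.7 * 8.8 = 36748.272 m^3
Step 2 — Cb = 22759.0 / 36748.272 ≈ 0.61932 (5 s.f.)

0.61932


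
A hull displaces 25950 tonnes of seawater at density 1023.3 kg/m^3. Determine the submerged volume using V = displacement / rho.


Formula: V = mass / rho
Step 1 — convert tonnes to kg: 25950 t * 1000 = 25950000 kg
Step 2 — V = 25950000 / 1023.3 ≈ 25359 m^3 (5 s.f.)

25359 m^3


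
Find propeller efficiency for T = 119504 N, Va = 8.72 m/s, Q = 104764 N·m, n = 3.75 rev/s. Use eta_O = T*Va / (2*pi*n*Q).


Formula: eta = T * Va / (2 * pi * n * Q)
Step 1 — numerator = T * Va = 119504 * 8.72 = 1042074.88
Step 2 — 2 * pi * n = 2 * pi * 3.75 = 23.561945
Step 3 — denominator = 23.561945 * 104764 = 2468443.61
Step 4 — eta = 1042074.88 / 2468443.61 ≈ 0.42216 (5 s.f.)

0.42216


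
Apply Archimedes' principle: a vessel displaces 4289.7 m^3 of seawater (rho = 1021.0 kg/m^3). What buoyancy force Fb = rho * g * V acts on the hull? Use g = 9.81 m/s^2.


Formula: Fb = rho * g * V
Substituting: Fb = 1021.0 * 9.81 * 4289.7
Intermediate: 1021.0 * 9.81 = 10016.01
Result: Fb = 10016.01 * 4289.7 ≈ 42966000 N (5 s.f.)

42966000 N


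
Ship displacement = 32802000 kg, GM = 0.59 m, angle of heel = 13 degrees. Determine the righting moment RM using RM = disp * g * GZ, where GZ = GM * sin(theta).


Formula: GZ = GM * sin(theta); RM = disp * g * GZ
Step 1 — GZ = 0.59 * sin(13°) = 0.59 * 0.224951 = 0.132721 m
Step 2 — RM = 32802000 * 9.81 * 0.132721 ≈ 42708000 N·m (5 s.f.)

42708000 N·m


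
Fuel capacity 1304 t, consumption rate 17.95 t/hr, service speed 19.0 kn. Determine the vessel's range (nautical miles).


Formula: endurance = fuel / rate; range = endurance * speed
Step 1 — endurance = 1304 / 17.95 = 72.6462 hours
Step 2 — range = 72.6462 * 19.0 ≈ 1380.3 nautical miles (5 s.f.)

1380.3 NM


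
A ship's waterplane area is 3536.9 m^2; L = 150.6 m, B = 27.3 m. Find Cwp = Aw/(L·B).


Formula: Cwp = Aw / (L * B)
Step 1 — L * B = 150.6 * 27.3 = 4111.38 m^2
Step 2 — Cwp = 3536.9 / 4111.38 ≈ 0.86027 (5 s.f.)

0.86027


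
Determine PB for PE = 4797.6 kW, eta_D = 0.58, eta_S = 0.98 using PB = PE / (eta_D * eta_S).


Formula: PB = PE / (eta_D * eta_S)
Step 1 — combined efficiency = eta_D * eta_S = 0.58 * 0.98 = 0.5684
Step 2 — PB = 4797.6 / 0.5684 ≈ 8440.5 kW (5 s.f.)

8440.5 kW


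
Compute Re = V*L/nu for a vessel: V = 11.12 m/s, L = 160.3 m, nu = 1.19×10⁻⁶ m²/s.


Formula: Re = V * L / nu
Step 1 — V * L = 11.12 * 160.3 = 1782.536 m^2/s
Step 2 — Re = 1782.536 / 1.19e-6 = 1.50e+09

1.50e+09


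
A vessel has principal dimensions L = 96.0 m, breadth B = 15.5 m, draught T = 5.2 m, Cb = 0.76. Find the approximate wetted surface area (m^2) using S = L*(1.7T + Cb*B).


Formula: S = 1.7*L*T + V/T with V = Cb*L*B*T, i.e. S = L * (1.7*T + Cb*B)
Step 1 — 1.7*T = 1.7 * 5.2 = 8.84 m
Step 2 — Cb*B = 0.76 * 15.5 = 11.78 m
Step 3 — 1.7*T + Cb*B = 8.84 + 11.78 = 20.62 m
Step 4 — S = 96.0 * 20.62 ≈ 1979.5 m^2 (5 s.f.)

1979.5 m^2


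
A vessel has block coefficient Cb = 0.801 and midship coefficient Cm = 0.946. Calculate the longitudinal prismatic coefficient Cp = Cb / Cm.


Formula: Cp = Cb / Cm
Substituting: Cp = 0.801 / 0.946
Result: Cp ≈ 0.84672 (5 s.f.)

0.84672


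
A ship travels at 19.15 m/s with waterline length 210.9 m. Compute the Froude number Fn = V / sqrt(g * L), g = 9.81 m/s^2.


Formula: Fn = V / sqrt(g * L)
Step 1 — g * L = 9.81 * 210.9 = 2068.929
Step 2 — sqrt(g * L) = sqrt(2068.929) = 45.485481
Step 3 — Fn = 19.15 / 45.485481 ≈ 0.42101 (5 s.f.)

0.42101


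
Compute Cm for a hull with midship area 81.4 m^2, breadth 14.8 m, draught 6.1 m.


Formula: Cm = Am / (B * T)
Step 1 — B * T = 14.8 * 6.1 = 90.28 m^2
Step 2 — Cm = 81.4 / 90.28 ≈ 0.90164 (5 s.f.)

0.90164


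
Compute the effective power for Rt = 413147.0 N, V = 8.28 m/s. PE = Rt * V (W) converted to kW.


Formula: PE = Rt * V / 1000 (kW)
Step 1 — PE (W) = 413147.0 * 8.28 = 3420857.16 W
Step 2 — PE (kW) = 3420857.16 / 1000 ≈ 3420.9 kW (5 s.f.)

3420.9 kW


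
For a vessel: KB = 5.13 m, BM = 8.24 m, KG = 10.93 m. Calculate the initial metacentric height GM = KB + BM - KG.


Formula: GM = KB + BM - KG
Step 1 — KM = KB + BM = 5.13 + 8.24 = 13.37 m
Step 2 — GM = KM - KG = 13.37 - 10.93 = 2.44 m

2.44 m


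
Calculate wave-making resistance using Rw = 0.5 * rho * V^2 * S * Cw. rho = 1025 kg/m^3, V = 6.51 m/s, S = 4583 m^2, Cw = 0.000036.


Formula: Rw = 0.5 * rho * V^2 * S * Cw
Step 1 — V^2 = 6.51^2 = 42.3801
Step 2 — 0.5 * rho * V^2 = 0.5 * 1025 * 42.3801 = 21719.80125
Step 3 — Rw = 21719.80125 * 4583 * 0.000036 ≈ 3583.5 N (5 s.f.)

3583.5 N


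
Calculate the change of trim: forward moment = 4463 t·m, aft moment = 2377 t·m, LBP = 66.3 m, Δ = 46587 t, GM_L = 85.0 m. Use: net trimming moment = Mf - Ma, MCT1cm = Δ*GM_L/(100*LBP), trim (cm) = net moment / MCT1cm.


Formula: net trimming moment = Mf - Ma; MCT1cm = Δ*GM_L/(100*LBP); trim = net moment / MCT1cm
Step 1 — net trimming moment = 4463 - 2377 = 2086 t·m
Step 2 — MCT1cm = 46587 * 85.0 / (100 * 66.3) = 597.2692 t·m/cm
Step 3 — trim = 2086 / 597.2692 ≈ 3.4926 cm (5 s.f.)

3.4926 cm


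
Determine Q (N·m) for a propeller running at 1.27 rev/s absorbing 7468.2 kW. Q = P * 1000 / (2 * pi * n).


Formula: Q = P_W / (2 * pi * n)
Step 1 — P_W = 7468.2 kW * 1000 = 7468200.0 W
Step 2 — 2 * pi * n = 2 * pi * 1.27 = 7.979645
Step 3 — Q = 7468200.0 / 7.979645 ≈ 935910 N·m (5 s.f.)

935910 N·m


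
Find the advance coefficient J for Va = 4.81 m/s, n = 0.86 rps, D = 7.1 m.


Formula: J = Va / (n * D)
Step 1 — n * D = 0.86 * 7.1 = 6.106
Step 2 — J = 4.81 / 6.106 ≈ 0.78775 (5 s.f.)

0.78775


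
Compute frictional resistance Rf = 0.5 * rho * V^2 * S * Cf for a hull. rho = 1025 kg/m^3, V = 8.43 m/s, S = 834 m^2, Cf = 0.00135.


Formula: Rf = 0.5 * rho * V^2 * S * Cf
Step 1 — V^2 = 8.43^2 = 71.0649
Step 2 — 0.5 * rho * V^2 = 0.5 * 1025 * 71.0649 = 36420.76125
Step 3 — Rf = 36420.76125 * 834 * 0.00135 ≈ 41006 N (5 s.f.)

41006 N


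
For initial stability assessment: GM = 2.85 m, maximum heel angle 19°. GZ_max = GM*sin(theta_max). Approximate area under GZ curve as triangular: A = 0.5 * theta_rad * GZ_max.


Formula: GZ_max = GM * sin(theta); Area = 0.5 * theta_rad * GZ_max
Step 1 — GZ_max = 2.85 * sin(19°) = 2.85 * 0.325568 = 0.927869 m
Step 2 — theta_rad = 19 * pi/180 = 0.331613 rad
Step 3 — Area = 0.5 * 0.331613 * 0.927869 ≈ 0.15385 m·rad (5 s.f.)

0.15385 m·rad


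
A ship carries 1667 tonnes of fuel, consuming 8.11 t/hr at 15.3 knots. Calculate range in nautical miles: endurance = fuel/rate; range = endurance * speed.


Formula: endurance = fuel / rate; range = endurance * speed
Step 1 — endurance = 1667 / 8.11 = 205.5487 hours
Step 2 — range = 205.5487 * 15.3 ≈ 3144.9 nautical miles (5 s.f.)

3144.9 NM


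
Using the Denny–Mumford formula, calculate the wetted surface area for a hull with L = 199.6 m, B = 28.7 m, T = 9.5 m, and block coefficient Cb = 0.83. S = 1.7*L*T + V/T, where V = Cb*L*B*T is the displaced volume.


Formula: S = 1.7*L*T + V/T with V = Cb*L*B*T, i.e. S = L * (1.7*T + Cb*B)
Step 1 — 1.7*T = 1.7 * 9.5 = 16.15 m
Step 2 — Cb*B = 0.83 * 28.7 = 23.821 m
Step 3 — 1.7*T + Cb*B = 16.15 + 23.821 = 39.971 m
Step 4 — S = 199.6 * 39.971 ≈ 7978.2 m^2 (5 s.f.)

7978.2 m^2


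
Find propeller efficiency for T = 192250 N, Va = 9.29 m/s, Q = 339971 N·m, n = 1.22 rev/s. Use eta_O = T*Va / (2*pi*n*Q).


Formula: eta = T * Va / (2 * pi * n * Q)
Step 1 — numerator = T * Va = 192250 * 9.29 = 1786002.5
Step 2 — 2 * pi * n = 2 * pi * 1.22 = 7.665486
Step 3 — denominator = 7.665486 * 339971 = 2606042.94
Step 4 — eta = 1786002.5 / 2606042.94 ≈ 0.68533 (5 s.f.)

0.68533


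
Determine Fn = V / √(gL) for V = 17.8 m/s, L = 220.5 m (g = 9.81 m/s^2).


Formula: Fn = V / sqrt(g * L)
Step 1 — g * L = 9.81 * 220.5 = 2163.105
Step 2 — sqrt(g * L) = sqrt(2163.105) = 46.509193
Step 3 — Fn = 17.8 / 46.509193 ≈ 0.38272 (5 s.f.)

0.38272


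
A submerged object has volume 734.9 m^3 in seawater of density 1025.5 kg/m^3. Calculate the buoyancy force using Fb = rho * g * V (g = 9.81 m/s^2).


Formula: Fb = rho * g * V
Substituting: Fb = 1025.5 * 9.81 * 734.9
Intermediate: 1025.5 * 9.81 = 10060.155
Result: Fb = 10060.155 * 734.9 ≈ 7393200 N (5 s.f.)

7393200 N


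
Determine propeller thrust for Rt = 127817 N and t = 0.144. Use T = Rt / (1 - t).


Formula: T = Rt / (1 - t)
Step 1 — (1 - t) = 1 - 0.144 = 0.856
Step 2 — T = 127817 / 0.856 ≈ 149320 N (5 s.f.)

149320 N


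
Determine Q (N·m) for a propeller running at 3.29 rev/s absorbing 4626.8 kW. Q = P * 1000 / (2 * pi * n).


Formula: Q = P_W / (2 * pi * n)
Step 1 — P_W = 4626.8 kW * 1000 = 4626800.0 W
Step 2 — 2 * pi * n = 2 * pi * 3.29 = 20.67168
Step 3 — Q = 4626800.0 / 20.67168 ≈ 223820 N·m (5 s.f.)

223820 N·m


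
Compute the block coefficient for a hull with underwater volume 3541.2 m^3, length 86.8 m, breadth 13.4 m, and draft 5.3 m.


Formula: Cb = V / (L * B * T)
Step 1 — L * B * T = 86.8 * 13.4 * 5.3 = 6164.536 m^3
Step 2 — Cb = 3541.2 / 6164.536 ≈ 0.57445 (5 s.f.)

0.57445


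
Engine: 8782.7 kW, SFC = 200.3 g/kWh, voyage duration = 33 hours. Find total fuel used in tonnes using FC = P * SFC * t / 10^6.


Formula: FC (tonnes) = P * SFC * t / 1,000,000
Step 1 — P * SFC * t = 8782.7 * 200.3 * 33 = 58052768.73 g
Step 2 — FC (tonnes) = 58052768.73 / 1,000,000 ≈ 58.053 tonnes (5 s.f.)

58.053 tonnes


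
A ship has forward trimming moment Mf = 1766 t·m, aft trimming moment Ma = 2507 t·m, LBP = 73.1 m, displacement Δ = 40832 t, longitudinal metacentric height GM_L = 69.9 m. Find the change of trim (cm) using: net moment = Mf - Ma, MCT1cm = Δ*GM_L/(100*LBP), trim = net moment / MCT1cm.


Formula: net trimming moment = Mf - Ma; MCT1cm = Δ*GM_L/(100*LBP); trim = net moment / MCT1cm
Step 1 — net trimming moment = 1766 - 2507 = -741 t·m
Step 2 — MCT1cm = 40832 * 69.9 / (100 * 73.1) = 390.4455 t·m/cm
Step 3 — trim = -741 / 390.4455 ≈ -1.8978 cm (5 s.f.)

-1.8978 cm


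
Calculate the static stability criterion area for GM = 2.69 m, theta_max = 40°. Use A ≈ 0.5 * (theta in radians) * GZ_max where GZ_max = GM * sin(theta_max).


Formula: GZ_max = GM * sin(theta); Area = 0.5 * theta_rad * GZ_max
Step 1 — GZ_max = 2.69 * sin(40°) = 2.69 * 0.642788 = 1.7291 m
Step 2 — theta_rad = 40 * pi/180 = 0.698132 rad
Step 3 — Area = 0.5 * 0.698132 * 1.7291 ≈ 0.60357 m·rad (5 s.f.)

0.60357 m·rad


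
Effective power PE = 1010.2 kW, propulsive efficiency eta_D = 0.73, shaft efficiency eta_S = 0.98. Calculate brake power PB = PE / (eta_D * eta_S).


Formula: PB = PE / (eta_D * eta_S)
Step 1 — combined efficiency = eta_D * eta_S = 0.73 * 0.98 = 0.7154
Step 2 — PB = 1010.2 / 0.7154 ≈ 1412.1 kW (5 s.f.)

1412.1 kW


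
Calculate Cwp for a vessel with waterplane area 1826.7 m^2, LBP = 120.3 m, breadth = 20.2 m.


Formula: Cwp = Aw / (L * B)
Step 1 — L * B = 120.3 * 20.2 = 2430.06 m^2
Step 2 — Cwp = 1826.7 / 2430.06 ≈ 0.75171 (5 s.f.)

0.75171


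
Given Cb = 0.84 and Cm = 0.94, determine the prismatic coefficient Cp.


Formula: Cp = Cb / Cm
Substituting: Cp = 0.84 / 0.94
Result: Cp ≈ 0.89362 (5 s.f.)

0.89362


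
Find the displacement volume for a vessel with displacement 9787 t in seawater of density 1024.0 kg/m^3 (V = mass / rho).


Formula: V = mass / rho
Step 1 — convert tonnes to kg: 9787 t * 1000 = 9787000 kg
Step 2 — V = 9787000 / 1024.0 ≈ 9557.6 m^3 (5 s.f.)

9557.6 m^3


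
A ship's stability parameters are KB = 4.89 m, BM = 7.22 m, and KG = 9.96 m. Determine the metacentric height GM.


Formula: GM = KB + BM - KG
Step 1 — KM = KB + BM = 4.89 + 7.22 = 12.11 m
Step 2 — GM = KM - KG = 12.11 - 9.96 = 2.15 m

2.15 m


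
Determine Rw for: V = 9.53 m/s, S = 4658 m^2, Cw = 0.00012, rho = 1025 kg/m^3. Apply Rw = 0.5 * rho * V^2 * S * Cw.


Formula: Rw = 0.5 * rho * V^2 * S * Cw
Step 1 — V^2 = 9.53^2 = 90.8209
Step 2 — 0.5 * rho * V^2 = 0.5 * 1025 * 90.8209 = 46545.71125
Step 3 — Rw = 46545.71125 * 4658 * 0.00012 ≈ 26017 N (5 s.f.)

26017 N


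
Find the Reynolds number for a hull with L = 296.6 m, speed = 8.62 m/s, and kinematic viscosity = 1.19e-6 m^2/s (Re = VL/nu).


Formula: Re = V * L / nu
Step 1 — V * L = 8.62 * 296.6 = 2556.692 m^2/s
Step 2 — Re = 2556.692 / 1.19e-6 = 2.15e+09

2.15e+09


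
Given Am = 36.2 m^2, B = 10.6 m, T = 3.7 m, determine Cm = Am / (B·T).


Formula: Cm = Am / (B * T)
Step 1 — B * T = 10.6 * 3.7 = 39.22 m^2
Step 2 — Cm = 36.2 / 39.22 ≈ 0.92300 (5 s.f.)

0.92300


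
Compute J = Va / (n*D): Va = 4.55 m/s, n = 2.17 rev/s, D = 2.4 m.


Formula: J = Va / (n * D)
Step 1 — n * D = 2.17 * 2.4 = 5.208
Step 2 — J = 4.55 / 5.208 ≈ 0.87366 (5 s.f.)

0.87366


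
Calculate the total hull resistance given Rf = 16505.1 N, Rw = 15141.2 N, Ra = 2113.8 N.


Formula: Rt = Rf + Rw + Ra
Substituting: Rt = 16505.1 + 15141.2 + 2113.8
Result: Rt = 33760.1 N

33760.1 N


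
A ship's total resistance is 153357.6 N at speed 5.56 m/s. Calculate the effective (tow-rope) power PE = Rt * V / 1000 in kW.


Formula: PE = Rt * V / 1000 (kW)
Step 1 — PE (W) = 153357.6 * 5.56 = 852668.256 W
Step 2 — PE (kW) = 852668.256 / 1000 ≈ 852.67 kW (5 s.f.)

852.67 kW


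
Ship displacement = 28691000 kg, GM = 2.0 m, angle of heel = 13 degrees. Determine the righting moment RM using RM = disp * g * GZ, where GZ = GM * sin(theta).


Formula: GZ = GM * sin(theta); RM = disp * g * GZ
Step 1 — GZ = 2.0 * sin(13°) = 2.0 * 0.224951 = 0.449902 m
Step 2 — RM = 28691000 * 9.81 * 0.449902 ≈ 126630000 N·m (5 s.f.)

126630000 N·m


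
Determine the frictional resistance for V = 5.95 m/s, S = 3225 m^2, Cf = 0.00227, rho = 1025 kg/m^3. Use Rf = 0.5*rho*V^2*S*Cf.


Formula: Rf = 0.5 * rho * V^2 * S * Cf
Step 1 — V^2 = 5.95^2 = 35.4025
Step 2 — 0.5 * rho * V^2 = 0.5 * 1025 * 35.4025 = 18143.78125
Step 3 — Rf = 18143.78125 * 3225 * 0.00227 ≈ 132830 N (5 s.f.)

132830 N


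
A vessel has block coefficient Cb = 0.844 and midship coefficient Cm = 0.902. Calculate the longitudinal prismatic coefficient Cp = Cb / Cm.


Formula: Cp = Cb / Cm
Substituting: Cp = 0.844 / 0.902
Result: Cp ≈ 0.93570 (5 s.f.)

0.93570


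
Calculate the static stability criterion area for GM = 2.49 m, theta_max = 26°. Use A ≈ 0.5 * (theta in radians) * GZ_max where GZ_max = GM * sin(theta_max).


Formula: GZ_max = GM * sin(theta); Area = 0.5 * theta_rad * GZ_max
Step 1 — GZ_max = 2.49 * sin(26°) = 2.49 * 0.438371 = 1.091544 m
Step 2 — theta_rad = 26 * pi/180 = 0.453786 rad
Step 3 — Area = 0.5 * 0.453786 * 1.091544 ≈ 0.24766 m·rad (5 s.f.)

0.24766 m·rad


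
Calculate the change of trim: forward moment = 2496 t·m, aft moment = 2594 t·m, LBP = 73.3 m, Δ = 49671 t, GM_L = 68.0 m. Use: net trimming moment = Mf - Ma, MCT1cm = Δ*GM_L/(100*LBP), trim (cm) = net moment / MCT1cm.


Formula: net trimming moment = Mf - Ma; MCT1cm = Δ*GM_L/(100*LBP); trim = net moment / MCT1cm
Step 1 — net trimming moment = 2496 - 2594 = -98 t·m
Step 2 — MCT1cm = 49671 * 68.0 / (100 * 73.3) = 460.7951 t·m/cm
Step 3 — trim = -98 / 460.7951 ≈ -0.21268 cm (5 s.f.)

-0.21268 cm


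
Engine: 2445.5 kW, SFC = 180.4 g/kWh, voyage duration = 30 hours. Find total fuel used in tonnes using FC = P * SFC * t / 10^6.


Formula: FC (tonnes) = P * SFC * t / 1,000,000
Step 1 — P * SFC * t = 2445.5 * 180.4 * 30 = 13235046.0 g
Step 2 — FC (tonnes) = 13235046.0 / 1,000,000 ≈ 13.235 tonnes (5 s.f.)

13.235 tonnes


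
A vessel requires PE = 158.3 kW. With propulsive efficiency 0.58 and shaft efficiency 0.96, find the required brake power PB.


Formula: PB = PE / (eta_D * eta_S)
Step 1 — combined efficiency = eta_D * eta_S = 0.58 * 0.96 = 0.5568
Step 2 — PB = 158.3 / 0.5568 ≈ 284.30 kW (5 s.f.)

284.30 kW


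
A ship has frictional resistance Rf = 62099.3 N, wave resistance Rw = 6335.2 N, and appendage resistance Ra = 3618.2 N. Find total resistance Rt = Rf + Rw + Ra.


Formula: Rt = Rf + Rw + Ra
Substituting: Rt = 62099.3 + 6335.2 + 3618.2
Result: Rt = 72052.7 N

72052.7 N


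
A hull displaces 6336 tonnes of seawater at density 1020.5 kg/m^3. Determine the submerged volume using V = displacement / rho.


Formula: V = mass / rho
Step 1 — convert tonnes to kg: 6336 t * 1000 = 6336000 kg
Step 2 — V = 6336000 / 1020.5 ≈ 6208.7 m^3 (5 s.f.)

6208.7 m^3


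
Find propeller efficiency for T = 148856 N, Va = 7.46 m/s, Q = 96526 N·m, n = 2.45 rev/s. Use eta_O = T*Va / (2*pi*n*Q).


Formula: eta = T * Va / (2 * pi * n * Q)
Step 1 — numerator = T * Va = 148856 * 7.46 = 1110465.76
Step 2 — 2 * pi * n = 2 * pi * 2.45 = 15.393804
Step 3 — denominator = 15.393804 * 96526 = 1485902.32
Step 4 — eta = 1110465.76 / 1485902.32 ≈ 0.74733 (5 s.f.)

0.74733


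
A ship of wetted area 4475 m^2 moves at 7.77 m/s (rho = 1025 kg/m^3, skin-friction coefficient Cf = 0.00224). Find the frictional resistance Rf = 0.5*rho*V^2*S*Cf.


Formula: Rf = 0.5 * rho * V^2 * S * Cf
Step 1 — V^2 = 7.77^2 = 60.3729
Step 2 — 0.5 * rho * V^2 = 0.5 * 1025 * 60.3729 = 30941.11125
Step 3 — Rf = 30941.11125 * 4475 * 0.00224 ≈ 310150 N (5 s.f.)

310150 N


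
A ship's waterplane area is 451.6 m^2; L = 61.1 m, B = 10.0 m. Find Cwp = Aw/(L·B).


Formula: Cwp = Aw / (L * B)
Step 1 — L * B = 61.1 * 10.0 = 611.0 m^2
Step 2 — Cwp = 451.6 / 611.0 ≈ 0.73912 (5 s.f.)

0.73912


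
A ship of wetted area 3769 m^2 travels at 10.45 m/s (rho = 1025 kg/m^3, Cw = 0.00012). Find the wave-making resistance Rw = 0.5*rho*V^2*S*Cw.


Formula: Rw = 0.5 * rho * V^2 * S * Cw
Step 1 — V^2 = 10.45^2 = 109.2025
Step 2 — 0.5 * rho * V^2 = 0.5 * 1025 * 109.2025 = 55966.28125
Step 3 — Rw = 55966.28125 * 3769 * 0.00012 ≈ 25312 N (5 s.f.)

25312 N


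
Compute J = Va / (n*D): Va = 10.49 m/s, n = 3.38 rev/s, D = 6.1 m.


Formula: J = Va / (n * D)
Step 1 — n * D = 3.38 * 6.1 = 20.618
Step 2 — J = 10.49 / 20.618 ≈ 0.50878 (5 s.f.)

0.50878


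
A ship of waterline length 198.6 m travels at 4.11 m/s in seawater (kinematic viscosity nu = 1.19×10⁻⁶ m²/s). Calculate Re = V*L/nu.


Formula: Re = V * L / nu
Step 1 — V * L = 4.11 * 198.6 = 816.246 m^2/s
Step 2 — Re = 816.246 / 1.19e-6 = 6.86e+08

6.86e+08


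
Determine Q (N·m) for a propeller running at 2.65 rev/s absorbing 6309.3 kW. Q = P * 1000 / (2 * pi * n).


Formula: Q = P_W / (2 * pi * n)
Step 1 — P_W = 6309.3 kW * 1000 = 6309300.0 W
Step 2 — 2 * pi * n = 2 * pi * 2.65 = 16.650441
Step 3 — Q = 6309300.0 / 16.650441 ≈ 378930 N·m (5 s.f.)

378930 N·m


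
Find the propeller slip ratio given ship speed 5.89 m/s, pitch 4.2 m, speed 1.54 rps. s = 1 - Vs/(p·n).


Formula: s = 1 - Vs / (p * n)
Step 1 — p * n = 4.2 * 1.54 = 6.468
Step 2 — Vs / (p*n) = 5.89 / 6.468 = 0.910637 (6 d.p.)
Step 3 — s = 1 - 0.910637 = 0.089363

0.089363


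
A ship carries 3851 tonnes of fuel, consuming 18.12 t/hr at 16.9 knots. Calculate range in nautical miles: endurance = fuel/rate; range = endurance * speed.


Formula: endurance = fuel / rate; range = endurance * speed
Step 1 — endurance = 3851 / 18.12 = 212.5276 hours
Step 2 — range = 212.5276 * 16.9 ≈ 3591.7 nautical miles (5 s.f.)

3591.7 NM


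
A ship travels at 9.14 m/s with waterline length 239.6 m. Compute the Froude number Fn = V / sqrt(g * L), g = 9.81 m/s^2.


Formula: Fn = V / sqrt(g * L)
Step 1 — g * L = 9.81 * 239.6 = 2350.476
Step 2 — sqrt(g * L) = sqrt(2350.476) = 48.481708
Step 3 — Fn = 9.14 / 48.481708 ≈ 0.18852 (5 s.f.)

0.18852


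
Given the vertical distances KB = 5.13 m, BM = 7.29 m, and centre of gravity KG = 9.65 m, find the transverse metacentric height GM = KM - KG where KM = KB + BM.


Formula: GM = KB + BM - KG
Step 1 — KM = KB + BM = 5.13 + 7.29 = 12.42 m
Step 2 — GM = KM - KG = 12.42 - 9.65 = 2.77 m

2.77 m


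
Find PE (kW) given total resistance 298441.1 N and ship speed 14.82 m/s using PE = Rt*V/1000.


Formula: PE = Rt * V / 1000 (kW)
Step 1 — PE (W) = 298441.1 * 14.82 = 4422897.102 W
Step 2 — PE (kW) = 4422897.102 / 1000 ≈ 4422.9 kW (5 s.f.)

4422.9 kW


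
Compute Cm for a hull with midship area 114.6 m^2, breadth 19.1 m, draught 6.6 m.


Formula: Cm = Am / (B * T)
Step 1 — B * T = 19.1 * 6.6 = 126.06 m^2
Step 2 — Cm = 114.6 / 126.06 ≈ 0.90909 (5 s.f.)

0.90909


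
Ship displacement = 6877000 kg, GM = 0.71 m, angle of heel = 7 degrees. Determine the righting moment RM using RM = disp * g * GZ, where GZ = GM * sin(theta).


Formula: GZ = GM * sin(theta); RM = disp * g * GZ
Step 1 — GZ = 0.71 * sin(7°) = 0.71 * 0.121869 = 0.086527 m
Step 2 — RM = 6877000 * 9.81 * 0.086527 ≈ 5837400 N·m (5 s.f.)

5837400 N·m


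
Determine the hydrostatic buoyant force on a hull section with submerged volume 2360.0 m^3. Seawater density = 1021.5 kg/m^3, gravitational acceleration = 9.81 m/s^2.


Formula: Fb = rho * g * V
Substituting: Fb = 1021.5 * 9.81 * 2360.0
Intermediate: 1021.5 * 9.81 = 10020.915
Result: Fb = 10020.915 * 2360.0 ≈ 23649000 N (5 s.f.)

23649000 N


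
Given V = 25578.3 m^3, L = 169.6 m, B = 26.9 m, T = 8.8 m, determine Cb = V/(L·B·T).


Formula: Cb = V / (L * B * T)
Step 1 — L * B * T = 169.6 * 26.9 * 8.8 = 40147.712 m^3
Step 2 — Cb = 25578.3 / 40147.712 ≈ 0.63710 (5 s.f.)

0.63710


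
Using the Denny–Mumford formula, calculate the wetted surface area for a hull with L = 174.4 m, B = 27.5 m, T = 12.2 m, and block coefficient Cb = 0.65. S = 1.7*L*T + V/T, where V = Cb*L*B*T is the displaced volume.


Formula: S = 1.7*L*T + V/T with V = Cb*L*B*T, i.e. S = L * (1.7*T + Cb*B)
Step 1 — 1.7*T = 1.7 * 12.2 = 20.74 m
Step 2 — Cb*B = 0.65 * 27.5 = 17.875 m
Step 3 — 1.7*T + Cb*B = 20.74 + 17.875 = 38.615 m
Step 4 — S = 174.4 * 38.615 ≈ 6734.5 m^2 (5 s.f.)

6734.5 m^2


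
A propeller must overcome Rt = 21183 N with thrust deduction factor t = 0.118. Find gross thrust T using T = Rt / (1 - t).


Formula: T = Rt / (1 - t)
Step 1 — (1 - t) = 1 - 0.118 = 0.882
Step 2 — T = 21183 / 0.882 ≈ 24017 N (5 s.f.)

24017 N


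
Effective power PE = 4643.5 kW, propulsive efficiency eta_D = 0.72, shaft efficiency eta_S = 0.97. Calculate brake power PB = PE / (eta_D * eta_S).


Formula: PB = PE / (eta_D * eta_S)
Step 1 — combined efficiency = eta_D * eta_S = 0.72 * 0.97 = 0.6984
Step 2 — PB = 4643.5 / 0.6984 ≈ 6648.8 kW (5 s.f.)

6648.8 kW


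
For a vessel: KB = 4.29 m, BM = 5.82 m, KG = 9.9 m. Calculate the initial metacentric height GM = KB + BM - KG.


Formula: GM = KB + BM - KG
Step 1 — KM = KB + BM = 4.29 + 5.82 = 10.11 m
Step 2 — GM = KM - KG = 10.11 - 9.9 = 0.21 m

0.21 m


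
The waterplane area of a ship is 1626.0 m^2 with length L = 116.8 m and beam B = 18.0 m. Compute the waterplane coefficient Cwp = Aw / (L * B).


Formula: Cwp = Aw / (L * B)
Step 1 — L * B = 116.8 * 18.0 = 2102.4 m^2
Step 2 — Cwp = 1626.0 / 2102.4 ≈ 0.77340 (5 s.f.)

0.77340


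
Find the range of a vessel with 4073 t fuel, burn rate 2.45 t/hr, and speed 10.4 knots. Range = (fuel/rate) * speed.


Formula: endurance = fuel / rate; range = endurance * speed
Step 1 — endurance = 4073 / 2.45 = 1662.449 hours
Step 2 — range = 1662.449 * 10.4 ≈ 17289 nautical miles (5 s.f.)

17289 NM


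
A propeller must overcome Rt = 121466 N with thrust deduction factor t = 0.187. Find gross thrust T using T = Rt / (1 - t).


Formula: T = Rt / (1 - t)
Step 1 — (1 - t) = 1 - 0.187 = 0.813
Step 2 — T = 121466 / 0.813 ≈ 149400 N (5 s.f.)

149400 N


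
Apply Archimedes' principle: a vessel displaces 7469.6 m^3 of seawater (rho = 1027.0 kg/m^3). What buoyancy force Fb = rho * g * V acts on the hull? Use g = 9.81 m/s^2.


Formula: Fb = rho * g * V
Substituting: Fb = 1027.0 * 9.81 * 7469.6
Intermediate: 1027.0 * 9.81 = 10074.87
Result: Fb = 10074.87 * 7469.6 ≈ 75255000 N (5 s.f.)

75255000 N


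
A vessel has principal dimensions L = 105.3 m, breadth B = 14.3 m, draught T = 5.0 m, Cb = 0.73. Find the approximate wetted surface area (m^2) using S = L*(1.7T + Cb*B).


Formula: S = 1.7*L*T + V/T with V = Cb*L*B*T, i.e. S = L * (1.7*T + Cb*B)
Step 1 — 1.7*T = 1.7 * 5.0 = 8.5 m
Step 2 — Cb*B = 0.73 * 14.3 = 10.439 m
Step 3 — 1.7*T + Cb*B = 8.5 + 10.439 = 18.939 m
Step 4 — S = 105.3 * 18.939 ≈ 1994.3 m^2 (5 s.f.)

1994.3 m^2


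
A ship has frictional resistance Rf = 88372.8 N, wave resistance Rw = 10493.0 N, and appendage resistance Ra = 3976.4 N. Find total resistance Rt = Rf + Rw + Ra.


Formula: Rt = Rf + Rw + Ra
Substituting: Rt = 88372.8 + 10493.0 + 3976.4
Result: Rt = 102842.2 N

102842.2 N


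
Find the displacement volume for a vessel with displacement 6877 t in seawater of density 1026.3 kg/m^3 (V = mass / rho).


Formula: V = mass / rho
Step 1 — convert tonnes to kg: 6877 t * 1000 = 6877000 kg
Step 2 — V = 6877000 / 1026.3 ≈ 6700.8 m^3 (5 s.f.)

6700.8 m^3


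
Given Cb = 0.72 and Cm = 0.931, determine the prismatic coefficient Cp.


Formula: Cp = Cb / Cm
Substituting: Cp = 0.72 / 0.931
Result: Cp ≈ 0.77336 (5 s.f.)

0.77336


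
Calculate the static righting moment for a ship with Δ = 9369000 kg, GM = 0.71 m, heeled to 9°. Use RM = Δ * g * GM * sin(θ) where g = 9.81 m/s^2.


Formula: GZ = GM * sin(theta); RM = disp * g * GZ
Step 1 — GZ = 0.71 * sin(9°) = 0.71 * 0.156434 = 0.111068 m
Step 2 — RM = 9369000 * 9.81 * 0.111068 ≈ 10208000 N·m (5 s.f.)

10208000 N·m


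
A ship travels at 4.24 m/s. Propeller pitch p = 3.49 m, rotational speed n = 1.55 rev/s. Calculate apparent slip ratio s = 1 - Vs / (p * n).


Formula: s = 1 - Vs / (p * n)
Step 1 — p * n = 3.49 * 1.55 = 5.4095
Step 2 — Vs / (p*n) = 4.24 / 5.4095 = 0.783806 (6 d.p.)
Step 3 — s = 1 - 0.783806 = 0.216194

0.216194


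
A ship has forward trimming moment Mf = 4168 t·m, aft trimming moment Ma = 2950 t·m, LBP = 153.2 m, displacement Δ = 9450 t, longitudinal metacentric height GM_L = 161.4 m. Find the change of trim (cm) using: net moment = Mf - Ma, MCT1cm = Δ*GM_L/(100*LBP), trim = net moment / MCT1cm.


Formula: net trimming moment = Mf - Ma; MCT1cm = Δ*GM_L/(100*LBP); trim = net moment / MCT1cm
Step 1 — net trimming moment = 4168 - 2950 = 1218 t·m
Step 2 — MCT1cm = 9450 * 161.4 / (100 * 153.2) = 99.5581 t·m/cm
Step 3 — trim = 1218 / 99.5581 ≈ 12.234 cm (5 s.f.)

12.234 cm


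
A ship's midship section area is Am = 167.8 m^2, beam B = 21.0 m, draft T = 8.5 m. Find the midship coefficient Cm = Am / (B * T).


Formula: Cm = Am / (B * T)
Step 1 — B * T = 21.0 * 8.5 = 178.5 m^2
Step 2 — Cm = 167.8 / 178.5 ≈ 0.94006 (5 s.f.)

0.94006


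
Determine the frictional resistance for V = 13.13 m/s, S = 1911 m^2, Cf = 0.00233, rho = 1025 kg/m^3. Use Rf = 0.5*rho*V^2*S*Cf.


Formula: Rf = 0.5 * rho * V^2 * S * Cf
Step 1 — V^2 = 13.13^2 = 172.3969
Step 2 — 0.5 * rho * V^2 = 0.5 * 1025 * 172.3969 = 88353.41125
Step 3 — Rf = 88353.41125 * 1911 * 0.00233 ≈ 393410 N (5 s.f.)

393410 N


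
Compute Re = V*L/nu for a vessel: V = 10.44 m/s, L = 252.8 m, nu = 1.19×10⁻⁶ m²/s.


Formula: Re = V * L / nu
Step 1 — V * L = 10.44 * 252.8 = 2639.232 m^2/s
Step 2 — Re = 2639.232 / 1.19e-6 = 2.22e+09

2.22e+09


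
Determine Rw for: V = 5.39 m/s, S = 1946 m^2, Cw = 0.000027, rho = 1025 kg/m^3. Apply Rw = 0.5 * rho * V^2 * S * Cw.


Formula: Rw = 0.5 * rho * V^2 * S * Cw
Step 1 — V^2 = 5.39^2 = 29.0521
Step 2 — 0.5 * rho * V^2 = 0.5 * 1025 * 29.0521 = 14889.20125
Step 3 — Rw = 14889.20125 * 1946 * 0.000027 ≈ 782.31 N (5 s.f.)

782.31 N


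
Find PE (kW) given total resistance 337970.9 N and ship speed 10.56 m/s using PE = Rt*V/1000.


Formula: PE = Rt * V / 1000 (kW)
Step 1 — PE (W) = 337970.9 * 10.56 = 3568972.704 W
Step 2 — PE (kW) = 3568972.704 / 1000 ≈ 3569.0 kW (5 s.f.)

3569.0 kW


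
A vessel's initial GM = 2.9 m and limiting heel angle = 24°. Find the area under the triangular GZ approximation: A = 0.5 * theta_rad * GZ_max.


Formula: GZ_max = GM * sin(theta); Area = 0.5 * theta_rad * GZ_max
Step 1 — GZ_max = 2.9 * sin(24°) = 2.9 * 0.406737 = 1.179537 m
Step 2 — theta_rad = 24 * pi/180 = 0.418879 rad
Step 3 — Area = 0.5 * 0.418879 * 1.179537 ≈ 0.24704 m·rad (5 s.f.)

0.24704 m·rad
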